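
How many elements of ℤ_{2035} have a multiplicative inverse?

1440

Factor 2035: 2035 = 5 × 11 × 37.
φ(2035) = 2035 · (1 − 1/5) · (1 − 1/11) · (1 − 1/37)
       = 2035 · 1440/2035 = 1440.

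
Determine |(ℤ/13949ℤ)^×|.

13949 = 13 * 29 * 37.
φ(13949) = 13949 · (1 − 1/13) · (1 − 1/29) · (1 − 1/37)
       = 13949 · 12096/13949 = 12096.

12096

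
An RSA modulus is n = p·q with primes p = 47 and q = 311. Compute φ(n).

For distinct primes, φ(pq) = (p−1)(q−1) = 46 × 310 = 14260.

14260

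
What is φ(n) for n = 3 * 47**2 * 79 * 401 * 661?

φ(3) = 3 − 1 = 2.
φ(47^2) = 47^2 − 47^1 = 2209 − 47 = 2162.
φ(79) = 79 − 1 = 78.
φ(401) = 401 − 1 = 400.
φ(661) = 661 − 1 = 660.
Since φ is multiplicative, φ(138768180513) = 2 · 2162 · 78 · 400 · 660 = 89039808000.

89039808000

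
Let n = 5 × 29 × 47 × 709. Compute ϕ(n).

3647616

φ(4831835) = 4831835 · (1 − 1/5) · (1 − 1/29) · (1 − 1/47) · (1 − 1/709)
       = 4831835 · 3647616/4831835 = 3647616.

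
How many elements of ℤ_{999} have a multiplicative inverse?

648

999 = 3^3 × 37.
φ(3^3) = 3^3 − 3^2 = 27 − 9 = 18.
φ(37) = 37 − 1 = 36.
Since φ is multiplicative, φ(999) = 18 · 36 = 648.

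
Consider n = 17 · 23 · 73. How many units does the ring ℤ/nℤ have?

25344

φ(28543) = 28543 · (1 − 1/17) · (1 − 1/23) · (1 − 1/73)
       = 28543 · 25344/28543 = 25344.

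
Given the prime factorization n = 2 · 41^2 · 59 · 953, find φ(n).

φ(189035174) = 189035174 · (1 − 1/2) · (1 − 1/41) · (1 − 1/59) · (1 − 1/953)
       = 189035174 · 2208640/4610614 = 90554240.

90554240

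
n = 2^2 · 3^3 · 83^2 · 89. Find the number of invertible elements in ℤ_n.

φ(2^2) = 2^1·(2−1) = 2·1 = 2.
φ(3^3) = 3^3 − 3^2 = 27 − 9 = 18.
φ(83^2) = 83^2 − 83^1 = 6889 − 83 = 6806.
φ(89) = 89 − 1 = 88.
Multiply: 2 · 18 · 6806 · 88 = 21561408.

21561408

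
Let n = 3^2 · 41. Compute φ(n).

φ(3^2) = 3^1·(3−1) = 3·2 = 6.
φ(41) = 41 − 1 = 40.
Since φ is multiplicative, φ(369) = 6 · 40 = 240.

240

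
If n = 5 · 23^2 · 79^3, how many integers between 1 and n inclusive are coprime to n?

φ(1304088155) = 1304088155 · (1 − 1/5) · (1 − 1/23) · (1 − 1/79)
       = 1304088155 · 6864/9085 = 985279152.

985279152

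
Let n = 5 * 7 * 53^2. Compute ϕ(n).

66144

φ(98315) = 98315 · (1 − 1/5) · (1 − 1/7) · (1 − 1/53)
       = 98315 · 1248/1855 = 66144.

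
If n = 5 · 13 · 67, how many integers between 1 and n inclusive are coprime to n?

φ(5) = 5 − 1 = 4.
φ(13) = 13 − 1 = 12.
φ(67) = 67 − 1 = 66.
φ(4355) = 4 × 12 × 66 = 3168.

3168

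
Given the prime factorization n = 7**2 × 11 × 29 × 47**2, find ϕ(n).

25425120

φ(7^2) = 7^2 − 7^1 = 49 − 7 = 42.
φ(11) = 11 − 1 = 10.
φ(29) = 29 − 1 = 28.
φ(47^2) = 47^1·(47−1) = 47·46 = 2162.
φ(34528879) = 42 × 10 × 28 × 2162 = 25425120.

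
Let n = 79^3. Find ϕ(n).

φ(493039) = 493039 · (1 − 1/79)
       = 493039 · 78/79 = 486798.

486798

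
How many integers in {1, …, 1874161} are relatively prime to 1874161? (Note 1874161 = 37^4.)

φ(1874161) = 1874161 · (1 − 1/37)
       = 1874161 · 36/37 = 1823508.

1823508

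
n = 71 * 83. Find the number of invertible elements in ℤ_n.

5740

φ(5893) = 5893 · (1 − 1/71) · (1 − 1/83)
       = 5893 · 5740/5893 = 5740.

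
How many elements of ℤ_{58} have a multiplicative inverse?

First factor: 58 = 2 × 29.
φ(2) = 2 − 1 = 1.
φ(29) = 29 − 1 = 28.
Multiply: 1 · 28 = 28.

28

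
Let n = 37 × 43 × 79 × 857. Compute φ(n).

100953216

φ(37) = 37 − 1 = 36.
φ(43) = 43 − 1 = 42.
φ(79) = 79 − 1 = 78.
φ(857) = 857 − 1 = 856.
Multiply: 36 · 42 · 78 · 856 = 100953216.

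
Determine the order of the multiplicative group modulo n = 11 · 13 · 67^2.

530640

φ(641927) = 641927 · (1 − 1/11) · (1 − 1/13) · (1 − 1/67)
       = 641927 · 7920/9581 = 530640.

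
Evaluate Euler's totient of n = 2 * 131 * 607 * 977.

φ(155376218) = 155376218 · (1 − 1/2) · (1 − 1/131) · (1 − 1/607) · (1 − 1/977)
       = 155376218 · 76889280/155376218 = 76889280.

76889280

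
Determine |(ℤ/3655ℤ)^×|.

2688

Factor 3655: 3655 = 5 · 17 · 43.
φ(3655) = 3655 · (1 − 1/5) · (1 − 1/17) · (1 − 1/43)
       = 3655 · 2688/3655 = 2688.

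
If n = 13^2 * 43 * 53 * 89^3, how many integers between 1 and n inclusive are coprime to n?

237487041792

φ(271519515319) = 271519515319 · (1 − 1/13) · (1 − 1/43) · (1 − 1/53) · (1 − 1/89)
       = 271519515319 · 2306304/2636803 = 237487041792.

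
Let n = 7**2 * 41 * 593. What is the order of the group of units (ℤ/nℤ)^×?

994560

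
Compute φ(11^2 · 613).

67320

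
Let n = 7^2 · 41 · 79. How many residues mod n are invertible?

φ(158711) = 158711 · (1 − 1/7) · (1 − 1/41) · (1 − 1/79)
       = 158711 · 18720/22673 = 131040.

131040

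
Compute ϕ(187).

160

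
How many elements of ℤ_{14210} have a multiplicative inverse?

4704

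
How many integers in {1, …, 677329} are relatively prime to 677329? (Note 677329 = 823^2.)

φ(823^2) = 823^1·(823−1) = 823·822 = 676506.

676506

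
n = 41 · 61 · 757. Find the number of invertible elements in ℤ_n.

φ(1893257) = 1893257 · (1 − 1/41) · (1 − 1/61) · (1 − 1/757)
       = 1893257 · 1814400/1893257 = 1814400.

1814400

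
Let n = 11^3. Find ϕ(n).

φ(1331) = 1331 · (1 − 1/11)
       = 1331 · 10/11 = 1210.

1210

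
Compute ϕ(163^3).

φ(4330747) = 4330747 · (1 − 1/163)
       = 4330747 · 162/163 = 4304178.

4304178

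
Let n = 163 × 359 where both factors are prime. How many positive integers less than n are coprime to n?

57996

φ(163) = 163 − 1 = 162.
φ(359) = 359 − 1 = 358.
Multiply: 162 · 358 = 57996.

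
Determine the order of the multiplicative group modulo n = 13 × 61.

720

φ(13) = 13 − 1 = 12.
φ(61) = 61 − 1 = 60.
φ(793) = 12 × 60 = 720.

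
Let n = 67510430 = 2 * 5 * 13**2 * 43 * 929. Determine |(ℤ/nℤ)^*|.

24321024

φ(2) = 2 − 1 = 1.
φ(5) = 5 − 1 = 4.
φ(13^2) = 13^1·(13−1) = 13·12 = 156.
φ(43) = 43 − 1 = 42.
φ(929) = 929 − 1 = 928.
φ(67510430) = 1 × 4 × 156 × 42 × 928 = 24321024.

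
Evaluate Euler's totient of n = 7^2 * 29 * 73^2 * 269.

1656523008

φ(2037004921) = 2037004921 · (1 − 1/7) · (1 − 1/29) · (1 − 1/73) · (1 − 1/269)
       = 2037004921 · 3241728/3986311 = 1656523008.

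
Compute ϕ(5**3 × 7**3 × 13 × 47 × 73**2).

85298572800

φ(5^3) = 5^3 − 5^2 = 125 − 25 = 100.
φ(7^3) = 7^3 − 7^2 = 343 − 49 = 294.
φ(13) = 13 − 1 = 12.
φ(47) = 47 − 1 = 46.
φ(73^2) = 73^1·(73−1) = 73·72 = 5256.
Since φ is multiplicative, φ(139601814625) = 100 · 294 · 12 · 46 · 5256 = 85298572800.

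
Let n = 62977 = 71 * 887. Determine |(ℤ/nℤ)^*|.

62020

φ(62977) = 62977 · (1 − 1/71) · (1 − 1/887)
       = 62977 · 62020/62977 = 62020.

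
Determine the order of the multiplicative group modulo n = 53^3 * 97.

φ(14441069) = 14441069 · (1 − 1/53) · (1 − 1/97)
       = 14441069 · 4992/5141 = 14022528.

14022528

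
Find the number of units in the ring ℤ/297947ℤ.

262080

Prime factorization: 297947 = 13^2 · 41 · 43.
φ(297947) = 297947 · (1 − 1/13) · (1 − 1/41) · (1 − 1/43)
       = 297947 · 20160/22919 = 262080.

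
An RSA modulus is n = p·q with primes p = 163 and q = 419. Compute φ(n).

67716

For distinct primes, φ(pq) = (p−1)(q−1) = 162 × 418 = 67716.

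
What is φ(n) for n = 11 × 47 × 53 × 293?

φ(11) = 11 − 1 = 10.
φ(47) = 47 − 1 = 46.
φ(53) = 53 − 1 = 52.
φ(293) = 293 − 1 = 292.
φ(8028493) = 10 × 46 × 52 × 292 = 6984640.

6984640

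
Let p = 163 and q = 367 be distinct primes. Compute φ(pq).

59292

φ(n) = (p − 1)(q − 1) = (163−1)(367−1) = 162·366 = 59292.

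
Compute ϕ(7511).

7511 = 7 · 29 · 37.
φ(7511) = 7511 · (1 − 1/7) · (1 − 1/29) · (1 − 1/37)
       = 7511 · 6048/7511 = 6048.

6048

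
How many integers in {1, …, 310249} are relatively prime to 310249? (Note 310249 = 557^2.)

φ(310249) = 310249 · (1 − 1/557)
       = 310249 · 556/557 = 309692.

309692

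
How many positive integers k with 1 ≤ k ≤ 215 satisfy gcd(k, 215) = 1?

Factor 215: 215 = 5 · 43.
φ(215) = 215 · (1 − 1/5) · (1 − 1/43)
       = 215 · 168/215 = 168.

168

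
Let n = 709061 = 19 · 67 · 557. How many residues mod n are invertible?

φ(709061) = 709061 · (1 − 1/19) · (1 − 1/67) · (1 − 1/557)
       = 709061 · 660528/709061 = 660528.

660528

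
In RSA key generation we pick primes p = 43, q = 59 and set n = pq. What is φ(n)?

2436

φ(n) = (p − 1)(q − 1) = (43−1)(59−1) = 42·58 = 2436.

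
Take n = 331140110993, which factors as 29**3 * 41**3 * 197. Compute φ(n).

310340033920

φ(331140110993) = 331140110993 · (1 − 1/29) · (1 − 1/41) · (1 − 1/197)
       = 331140110993 · 219520/234233 = 310340033920.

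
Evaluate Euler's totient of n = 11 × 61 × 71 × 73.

3024000

φ(11) = 11 − 1 = 10.
φ(61) = 61 − 1 = 60.
φ(71) = 71 − 1 = 70.
φ(73) = 73 − 1 = 72.
φ(3477793) = 10 × 60 × 70 × 72 = 3024000.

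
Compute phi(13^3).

φ(13^3) = 13^2·(13−1) = 169·12 = 2028.

2028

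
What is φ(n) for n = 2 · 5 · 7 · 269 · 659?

4232256

φ(2) = 2 − 1 = 1.
φ(5) = 5 − 1 = 4.
φ(7) = 7 − 1 = 6.
φ(269) = 269 − 1 = 268.
φ(659) = 659 − 1 = 658.
Multiply: 1 · 4 · 6 · 268 · 658 = 4232256.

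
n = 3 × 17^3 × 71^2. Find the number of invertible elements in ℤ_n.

45962560

φ(3) = 3 − 1 = 2.
φ(17^3) = 17^2·(17−1) = 289·16 = 4624.
φ(71^2) = 71^1·(71−1) = 71·70 = 4970.
Multiply: 2 · 4624 · 4970 = 45962560.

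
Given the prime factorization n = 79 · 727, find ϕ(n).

56628

φ(57433) = 57433 · (1 − 1/79) · (1 − 1/727)
       = 57433 · 56628/57433 = 56628.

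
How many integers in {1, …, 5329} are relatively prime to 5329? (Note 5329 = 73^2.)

5256

φ(5329) = 5329 · (1 − 1/73)
       = 5329 · 72/73 = 5256.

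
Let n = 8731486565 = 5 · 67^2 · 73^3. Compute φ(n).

φ(5) = 5 − 1 = 4.
φ(67^2) = 67^2 − 67^1 = 4489 − 67 = 4422.
φ(73^3) = 73^3 − 73^2 = 389017 − 5329 = 383688.
Multiply: 4 · 4422 · 383688 = 6786673344.

6786673344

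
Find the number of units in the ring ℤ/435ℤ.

224

435 = 3 · 5 · 29.
φ(3) = 3 − 1 = 2.
φ(5) = 5 − 1 = 4.
φ(29) = 29 − 1 = 28.
Multiply: 2 · 4 · 28 = 224.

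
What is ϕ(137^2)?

18632

φ(137^2) = 137^1·(137−1) = 137·136 = 18632.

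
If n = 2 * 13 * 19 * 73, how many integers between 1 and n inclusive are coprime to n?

φ(2) = 2 − 1 = 1.
φ(13) = 13 − 1 = 12.
φ(19) = 19 − 1 = 18.
φ(73) = 73 − 1 = 72.
Since φ is multiplicative, φ(36062) = 1 · 12 · 18 · 72 = 15552.

15552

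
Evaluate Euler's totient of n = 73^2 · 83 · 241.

φ(106595987) = 106595987 · (1 − 1/73) · (1 − 1/83) · (1 − 1/241)
       = 106595987 · 1416960/1460219 = 103438080.

103438080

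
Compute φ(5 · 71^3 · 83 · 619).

71528160480

φ(91941967235) = 91941967235 · (1 − 1/5) · (1 − 1/71) · (1 − 1/83) · (1 − 1/619)
       = 91941967235 · 14189280/18238835 = 71528160480.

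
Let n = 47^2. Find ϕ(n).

2162

φ(2209) = 2209 · (1 − 1/47)
       = 2209 · 46/47 = 2162.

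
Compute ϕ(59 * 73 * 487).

2029536

φ(59) = 59 − 1 = 58.
φ(73) = 73 − 1 = 72.
φ(487) = 487 − 1 = 486.
Multiply: 58 · 72 · 486 = 2029536.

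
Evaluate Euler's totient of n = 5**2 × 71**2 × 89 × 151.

φ(1693649975) = 1693649975 · (1 − 1/5) · (1 − 1/71) · (1 − 1/89) · (1 − 1/151)
       = 1693649975 · 3696000/4770845 = 1312080000.

1312080000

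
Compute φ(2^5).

16

φ(32) = 32 · (1 − 1/2)
       = 32 · 1/2 = 16.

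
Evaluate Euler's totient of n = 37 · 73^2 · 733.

138506112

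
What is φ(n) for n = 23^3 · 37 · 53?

21786336

φ(23859487) = 23859487 · (1 − 1/23) · (1 − 1/37) · (1 − 1/53)
       = 23859487 · 41184/45103 = 21786336.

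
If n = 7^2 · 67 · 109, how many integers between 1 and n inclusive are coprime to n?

299376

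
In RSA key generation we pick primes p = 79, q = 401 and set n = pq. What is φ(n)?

φ(pq) = (p−1)(q−1) = 78 · 400 = 31200.

31200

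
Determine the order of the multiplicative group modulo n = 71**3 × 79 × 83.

φ(71^3) = 71^2·(71−1) = 5041·70 = 352870.
φ(79) = 79 − 1 = 78.
φ(83) = 83 − 1 = 82.
φ(2346822427) = 352870 × 78 × 82 = 2256956520.

2256956520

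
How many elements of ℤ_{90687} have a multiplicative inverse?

First factor: 90687 = 3 · 19 · 37 · 43.
φ(3) = 3 − 1 = 2.
φ(19) = 19 − 1 = 18.
φ(37) = 37 − 1 = 36.
φ(43) = 43 − 1 = 42.
φ(90687) = 2 × 18 × 36 × 42 = 54432.

54432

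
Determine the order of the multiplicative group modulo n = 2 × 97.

96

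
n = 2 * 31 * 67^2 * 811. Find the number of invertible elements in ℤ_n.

φ(2) = 2 − 1 = 1.
φ(31) = 31 − 1 = 30.
φ(67^2) = 67^2 − 67^1 = 4489 − 67 = 4422.
φ(811) = 811 − 1 = 810.
Since φ is multiplicative, φ(225715898) = 1 · 30 · 4422 · 810 = 107454600.

107454600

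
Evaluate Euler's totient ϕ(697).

640

Prime factorization: 697 = 17 · 41.
φ(17) = 17 − 1 = 16.
φ(41) = 41 − 1 = 40.
Since φ is multiplicative, φ(697) = 16 · 40 = 640.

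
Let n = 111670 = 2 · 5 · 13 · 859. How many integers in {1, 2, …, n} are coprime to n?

φ(2) = 2 − 1 = 1.
φ(5) = 5 − 1 = 4.
φ(13) = 13 − 1 = 12.
φ(859) = 859 − 1 = 858.
φ(111670) = 1 × 4 × 12 × 858 = 41184.

41184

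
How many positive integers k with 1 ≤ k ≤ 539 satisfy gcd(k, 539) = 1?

First factor: 539 = 7^2 × 11.
φ(7^2) = 7^2 − 7^1 = 49 − 7 = 42.
φ(11) = 11 − 1 = 10.
Since φ is multiplicative, φ(539) = 42 · 10 = 420.

420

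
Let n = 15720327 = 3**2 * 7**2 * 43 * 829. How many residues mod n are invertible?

8763552

φ(15720327) = 15720327 · (1 − 1/3) · (1 − 1/7) · (1 − 1/43) · (1 − 1/829)
       = 15720327 · 417312/748587 = 8763552.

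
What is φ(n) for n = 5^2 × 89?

φ(5^2) = 5^1·(5−1) = 5·4 = 20.
φ(89) = 89 − 1 = 88.
Multiply: 20 · 88 = 1760.

1760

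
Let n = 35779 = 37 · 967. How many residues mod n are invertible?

φ(37) = 37 − 1 = 36.
φ(967) = 967 − 1 = 966.
Since φ is multiplicative, φ(35779) = 36 · 966 = 34776.

34776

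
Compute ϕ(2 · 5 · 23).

φ(2) = 2 − 1 = 1.
φ(5) = 5 − 1 = 4.
φ(23) = 23 − 1 = 22.
Since φ is multiplicative, φ(230) = 1 · 4 · 22 = 88.

88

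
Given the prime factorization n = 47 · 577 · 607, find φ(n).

16056576

φ(47) = 47 − 1 = 46.
φ(577) = 577 − 1 = 576.
φ(607) = 607 − 1 = 606.
Since φ is multiplicative, φ(16461233) = 46 · 576 · 606 = 16056576.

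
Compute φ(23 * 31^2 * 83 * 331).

φ(607235719) = 607235719 · (1 − 1/23) · (1 − 1/31) · (1 − 1/83) · (1 − 1/331)
       = 607235719 · 17859600/19588249 = 553647600.

553647600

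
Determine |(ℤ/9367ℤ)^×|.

9367 = 17 · 19 · 29.
φ(17) = 17 − 1 = 16.
φ(19) = 19 − 1 = 18.
φ(29) = 29 − 1 = 28.
Multiply: 16 · 18 · 28 = 8064.

8064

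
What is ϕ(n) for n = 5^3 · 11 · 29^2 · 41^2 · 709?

942829440000

φ(1378201259875) = 1378201259875 · (1 − 1/5) · (1 − 1/11) · (1 − 1/29) · (1 − 1/41) · (1 − 1/709)
       = 1378201259875 · 31718400/46365055 = 942829440000.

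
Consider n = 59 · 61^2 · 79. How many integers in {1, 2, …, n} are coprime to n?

φ(17343581) = 17343581 · (1 − 1/59) · (1 − 1/61) · (1 − 1/79)
       = 17343581 · 271440/284321 = 16557840.

16557840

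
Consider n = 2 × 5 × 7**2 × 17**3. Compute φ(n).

φ(2) = 2 − 1 = 1.
φ(5) = 5 − 1 = 4.
φ(7^2) = 7^1·(7−1) = 7·6 = 42.
φ(17^3) = 17^2·(17−1) = 289·16 = 4624.
φ(2407370) = 1 × 4 × 42 × 4624 = 776832.

776832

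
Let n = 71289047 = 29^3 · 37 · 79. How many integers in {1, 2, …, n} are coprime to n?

φ(71289047) = 71289047 · (1 − 1/29) · (1 − 1/37) · (1 − 1/79)
       = 71289047 · 78624/84767 = 66122784.

66122784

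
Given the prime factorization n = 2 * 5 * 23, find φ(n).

88

φ(230) = 230 · (1 − 1/2) · (1 − 1/5) · (1 − 1/23)
       = 230 · 88/230 = 88.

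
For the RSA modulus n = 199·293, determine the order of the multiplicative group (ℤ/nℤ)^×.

57816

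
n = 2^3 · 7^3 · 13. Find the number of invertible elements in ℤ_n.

14112

φ(2^3) = 2^2·(2−1) = 4·1 = 4.
φ(7^3) = 7^3 − 7^2 = 343 − 49 = 294.
φ(13) = 13 − 1 = 12.
Multiply: 4 · 294 · 12 = 14112.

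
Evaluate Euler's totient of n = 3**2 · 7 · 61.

2160

φ(3843) = 3843 · (1 − 1/3) · (1 − 1/7) · (1 − 1/61)
       = 3843 · 720/1281 = 2160.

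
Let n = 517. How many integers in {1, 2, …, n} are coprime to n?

460

Factor 517: 517 = 11 · 47.
φ(11) = 11 − 1 = 10.
φ(47) = 47 − 1 = 46.
Multiply: 10 · 46 = 460.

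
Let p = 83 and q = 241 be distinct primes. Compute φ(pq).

φ(83) = 83 − 1 = 82.
φ(241) = 241 − 1 = 240.
Since φ is multiplicative, φ(20003) = 82 · 240 = 19680.

19680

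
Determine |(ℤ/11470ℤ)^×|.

4320

11470 = 2 × 5 × 31 × 37.
φ(11470) = 11470 · (1 − 1/2) · (1 − 1/5) · (1 − 1/31) · (1 − 1/37)
       = 11470 · 4320/11470 = 4320.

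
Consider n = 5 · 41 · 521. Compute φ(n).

83200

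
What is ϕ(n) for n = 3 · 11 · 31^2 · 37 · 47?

φ(3) = 3 − 1 = 2.
φ(11) = 11 − 1 = 10.
φ(31^2) = 31^2 − 31^1 = 961 − 31 = 930.
φ(37) = 37 − 1 = 36.
φ(47) = 47 − 1 = 46.
φ(55148907) = 2 × 10 × 930 × 36 × 46 = 30801600.

30801600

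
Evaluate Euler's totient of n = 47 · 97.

4416

φ(47) = 47 − 1 = 46.
φ(97) = 97 − 1 = 96.
Multiply: 46 · 96 = 4416.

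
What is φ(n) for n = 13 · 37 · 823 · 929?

329536512

φ(367756727) = 367756727 · (1 − 1/13) · (1 − 1/37) · (1 − 1/823) · (1 − 1/929)
       = 367756727 · 329536512/367756727 = 329536512.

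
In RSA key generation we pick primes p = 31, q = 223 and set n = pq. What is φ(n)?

6660

φ(n) = (p − 1)(q − 1) = (31−1)(223−1) = 30·222 = 6660.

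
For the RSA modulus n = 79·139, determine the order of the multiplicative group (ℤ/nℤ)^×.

φ(10981) = 10981 · (1 − 1/79) · (1 − 1/139)
       = 10981 · 10764/10981 = 10764.

10764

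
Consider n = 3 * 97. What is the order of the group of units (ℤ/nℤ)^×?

192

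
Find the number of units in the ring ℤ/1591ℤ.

1512

First factor: 1591 = 37 * 43.
φ(37) = 37 − 1 = 36.
φ(43) = 43 − 1 = 42.
Multiply: 36 · 42 = 1512.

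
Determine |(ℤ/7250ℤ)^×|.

Prime factorization: 7250 = 2 * 5^3 * 29.
φ(2) = 2 − 1 = 1.
φ(5^3) = 5^2·(5−1) = 25·4 = 100.
φ(29) = 29 − 1 = 28.
Multiply: 1 · 100 · 28 = 2800.

2800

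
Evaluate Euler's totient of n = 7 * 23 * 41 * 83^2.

35935680

φ(45474289) = 45474289 · (1 − 1/7) · (1 − 1/23) · (1 − 1/41) · (1 − 1/83)
       = 45474289 · 432960/547883 = 35935680.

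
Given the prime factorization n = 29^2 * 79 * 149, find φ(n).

9373728

φ(29^2) = 29^1·(29−1) = 29·28 = 812.
φ(79) = 79 − 1 = 78.
φ(149) = 149 − 1 = 148.
Since φ is multiplicative, φ(9899411) = 812 · 78 · 148 = 9373728.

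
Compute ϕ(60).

60 = 2**2 · 3 · 5.
φ(60) = 60 · (1 − 1/2) · (1 − 1/3) · (1 − 1/5)
       = 60 · 8/30 = 16.

16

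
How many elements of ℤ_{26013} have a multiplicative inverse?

14784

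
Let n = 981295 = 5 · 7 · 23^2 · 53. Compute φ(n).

631488

φ(5) = 5 − 1 = 4.
φ(7) = 7 − 1 = 6.
φ(23^2) = 23^2 − 23^1 = 529 − 23 = 506.
φ(53) = 53 − 1 = 52.
φ(981295) = 4 × 6 × 506 × 52 = 631488.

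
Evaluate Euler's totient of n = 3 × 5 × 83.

656

φ(3) = 3 − 1 = 2.
φ(5) = 5 − 1 = 4.
φ(83) = 83 − 1 = 82.
φ(1245) = 2 × 4 × 82 = 656.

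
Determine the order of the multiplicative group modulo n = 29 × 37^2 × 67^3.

11049835104

φ(11940591863) = 11940591863 · (1 − 1/29) · (1 − 1/37) · (1 − 1/67)
       = 11940591863 · 66528/71891 = 11049835104.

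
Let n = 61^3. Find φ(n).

φ(226981) = 226981 · (1 − 1/61)
       = 226981 · 60/61 = 223260.

223260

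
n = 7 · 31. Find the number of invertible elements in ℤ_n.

180

φ(217) = 217 · (1 − 1/7) · (1 − 1/31)
       = 217 · 180/217 = 180.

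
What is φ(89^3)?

φ(704969) = 704969 · (1 − 1/89)
       = 704969 · 88/89 = 697048.

697048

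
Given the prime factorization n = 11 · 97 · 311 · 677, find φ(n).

201177600

φ(11) = 11 − 1 = 10.
φ(97) = 97 − 1 = 96.
φ(311) = 311 − 1 = 310.
φ(677) = 677 − 1 = 676.
φ(224653649) = 10 × 96 × 310 × 676 = 201177600.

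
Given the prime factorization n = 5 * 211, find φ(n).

840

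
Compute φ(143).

Prime factorization: 143 = 11 · 13.
φ(143) = 143 · (1 − 1/11) · (1 − 1/13)
       = 143 · 120/143 = 120.

120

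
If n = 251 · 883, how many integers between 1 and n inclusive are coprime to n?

φ(251) = 251 − 1 = 250.
φ(883) = 883 − 1 = 882.
Since φ is multiplicative, φ(221633) = 250 · 882 = 220500.

220500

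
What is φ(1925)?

Prime factorization: 1925 = 5^2 × 7 × 11.
φ(5^2) = 5^2 − 5^1 = 25 − 5 = 20.
φ(7) = 7 − 1 = 6.
φ(11) = 11 − 1 = 10.
Multiply: 20 · 6 · 10 = 1200.

1200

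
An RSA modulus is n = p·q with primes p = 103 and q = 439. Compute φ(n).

For distinct primes, φ(pq) = (p−1)(q−1) = 102 × 438 = 44676.

44676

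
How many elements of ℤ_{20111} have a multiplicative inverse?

First factor: 20111 = 7 · 13^2 · 17.
φ(7) = 7 − 1 = 6.
φ(13^2) = 13^1·(13−1) = 13·12 = 156.
φ(17) = 17 − 1 = 16.
φ(20111) = 6 × 156 × 16 = 14976.

14976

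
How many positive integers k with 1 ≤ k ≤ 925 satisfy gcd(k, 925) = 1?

720

First factor: 925 = 5**2 × 37.
φ(5^2) = 5^1·(5−1) = 5·4 = 20.
φ(37) = 37 − 1 = 36.
Since φ is multiplicative, φ(925) = 20 · 36 = 720.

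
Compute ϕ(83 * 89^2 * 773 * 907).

449192016768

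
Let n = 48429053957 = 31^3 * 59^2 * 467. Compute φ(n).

φ(48429053957) = 48429053957 · (1 − 1/31) · (1 − 1/59) · (1 − 1/467)
       = 48429053957 · 810840/854143 = 45973817160.

45973817160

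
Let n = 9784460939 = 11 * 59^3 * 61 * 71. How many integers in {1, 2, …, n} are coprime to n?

φ(11) = 11 − 1 = 10.
φ(59^3) = 59^3 − 59^2 = 205379 − 3481 = 201898.
φ(61) = 61 − 1 = 60.
φ(71) = 71 − 1 = 70.
Multiply: 10 · 201898 · 60 · 70 = 8479716000.

8479716000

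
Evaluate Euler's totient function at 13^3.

2028

φ(2197) = 2197 · (1 − 1/13)
       = 2197 · 12/13 = 2028.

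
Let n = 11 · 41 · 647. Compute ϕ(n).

258400

φ(291797) = 291797 · (1 − 1/11) · (1 − 1/41) · (1 − 1/647)
       = 291797 · 258400/291797 = 258400.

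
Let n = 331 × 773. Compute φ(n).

φ(331) = 331 − 1 = 330.
φ(773) = 773 − 1 = 772.
φ(255863) = 330 × 772 = 254760.

254760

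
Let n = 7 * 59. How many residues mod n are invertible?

φ(7) = 7 − 1 = 6.
φ(59) = 59 − 1 = 58.
Multiply: 6 · 58 = 348.

348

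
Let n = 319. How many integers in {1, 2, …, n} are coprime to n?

Factor 319: 319 = 11 · 29.
φ(11) = 11 − 1 = 10.
φ(29) = 29 − 1 = 28.
φ(319) = 10 × 28 = 280.

280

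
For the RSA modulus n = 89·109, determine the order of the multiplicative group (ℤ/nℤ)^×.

9504

φ(89) = 89 − 1 = 88.
φ(109) = 109 − 1 = 108.
Since φ is multiplicative, φ(9701) = 88 · 108 = 9504.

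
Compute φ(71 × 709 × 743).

36773520

φ(71) = 71 − 1 = 70.
φ(709) = 709 − 1 = 708.
φ(743) = 743 − 1 = 742.
φ(37401877) = 70 × 708 × 742 = 36773520.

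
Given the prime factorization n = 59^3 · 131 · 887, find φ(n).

23254611640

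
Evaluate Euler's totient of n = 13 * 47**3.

1219368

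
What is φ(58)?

28

Factor 58: 58 = 2 · 29.
φ(58) = 58 · (1 − 1/2) · (1 − 1/29)
       = 58 · 28/58 = 28.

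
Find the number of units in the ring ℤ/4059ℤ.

2400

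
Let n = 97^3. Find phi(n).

φ(97^3) = 97^2·(97−1) = 9409·96 = 903264.

903264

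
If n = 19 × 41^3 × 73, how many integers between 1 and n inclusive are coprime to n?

87143040

φ(19) = 19 − 1 = 18.
φ(41^3) = 41^2·(41−1) = 1681·40 = 67240.
φ(73) = 73 − 1 = 72.
Since φ is multiplicative, φ(95593427) = 18 · 67240 · 72 = 87143040.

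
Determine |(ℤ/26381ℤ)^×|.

23760

26381 = 23 · 31 · 37.
φ(23) = 23 − 1 = 22.
φ(31) = 31 − 1 = 30.
φ(37) = 37 − 1 = 36.
φ(26381) = 22 × 30 × 36 = 23760.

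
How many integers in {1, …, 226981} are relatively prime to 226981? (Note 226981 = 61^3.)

φ(61^3) = 61^3 − 61^2 = 226981 − 3721 = 223260.

223260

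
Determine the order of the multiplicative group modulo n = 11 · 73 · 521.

374400

φ(11) = 11 − 1 = 10.
φ(73) = 73 − 1 = 72.
φ(521) = 521 − 1 = 520.
φ(418363) = 10 × 72 × 520 = 374400.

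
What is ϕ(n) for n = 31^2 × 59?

φ(31^2) = 31^2 − 31^1 = 961 − 31 = 930.
φ(59) = 59 − 1 = 58.
φ(56699) = 930 × 58 = 53940.

53940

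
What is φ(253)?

First factor: 253 = 11 · 23.
φ(253) = 253 · (1 − 1/11) · (1 − 1/23)
       = 253 · 220/253 = 220.

220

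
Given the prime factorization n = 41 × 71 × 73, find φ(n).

φ(41) = 41 − 1 = 40.
φ(71) = 71 − 1 = 70.
φ(73) = 73 − 1 = 72.
Multiply: 40 · 70 · 72 = 201600.

201600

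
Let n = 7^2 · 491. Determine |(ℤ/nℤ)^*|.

20580

φ(7^2) = 7^2 − 7^1 = 49 − 7 = 42.
φ(491) = 491 − 1 = 490.
Multiply: 42 · 490 = 20580.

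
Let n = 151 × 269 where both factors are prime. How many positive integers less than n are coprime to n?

For distinct primes, φ(pq) = (p−1)(q−1) = 150 × 268 = 40200.

40200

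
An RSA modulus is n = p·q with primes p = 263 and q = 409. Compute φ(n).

φ(n) = (p − 1)(q − 1) = (263−1)(409−1) = 262·408 = 106896.

106896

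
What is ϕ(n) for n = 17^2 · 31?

φ(8959) = 8959 · (1 − 1/17) · (1 − 1/31)
       = 8959 · 480/527 = 8160.

8160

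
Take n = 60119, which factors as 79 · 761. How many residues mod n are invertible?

59280

φ(60119) = 60119 · (1 − 1/79) · (1 − 1/761)
       = 60119 · 59280/60119 = 59280.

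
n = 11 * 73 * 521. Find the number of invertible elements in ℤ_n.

φ(11) = 11 − 1 = 10.
φ(73) = 73 − 1 = 72.
φ(521) = 521 − 1 = 520.
Multiply: 10 · 72 · 520 = 374400.

374400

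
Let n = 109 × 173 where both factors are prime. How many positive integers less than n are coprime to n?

18576

φ(109) = 109 − 1 = 108.
φ(173) = 173 − 1 = 172.
Since φ is multiplicative, φ(18857) = 108 · 172 = 18576.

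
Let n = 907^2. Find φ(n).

821742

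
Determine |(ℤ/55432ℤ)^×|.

24960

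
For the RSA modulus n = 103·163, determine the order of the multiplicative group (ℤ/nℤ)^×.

φ(16789) = 16789 · (1 − 1/103) · (1 − 1/163)
       = 16789 · 16524/16789 = 16524.

16524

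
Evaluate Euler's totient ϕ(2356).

1080

Factor 2356: 2356 = 2^2 * 19 * 31.
φ(2^2) = 2^1·(2−1) = 2·1 = 2.
φ(19) = 19 − 1 = 18.
φ(31) = 31 − 1 = 30.
Since φ is multiplicative, φ(2356) = 2 · 18 · 30 = 1080.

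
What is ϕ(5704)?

2640

Prime factorization: 5704 = 2^3 · 23 · 31.
φ(2^3) = 2^3 − 2^2 = 8 − 4 = 4.
φ(23) = 23 − 1 = 22.
φ(31) = 31 − 1 = 30.
φ(5704) = 4 × 22 × 30 = 2640.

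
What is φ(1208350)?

First factor: 1208350 = 2 · 5^2 · 11 · 13^3.
φ(1208350) = 1208350 · (1 − 1/2) · (1 − 1/5) · (1 − 1/11) · (1 − 1/13)
       = 1208350 · 480/1430 = 405600.

405600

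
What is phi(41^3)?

67240

φ(68921) = 68921 · (1 − 1/41)
       = 68921 · 40/41 = 67240.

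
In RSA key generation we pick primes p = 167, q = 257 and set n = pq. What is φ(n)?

For distinct primes, φ(pq) = (p−1)(q−1) = 166 × 256 = 42496.

42496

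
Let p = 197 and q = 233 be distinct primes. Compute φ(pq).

45472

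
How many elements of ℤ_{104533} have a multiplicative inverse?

First factor: 104533 = 11 · 13 · 17 · 43.
φ(11) = 11 − 1 = 10.
φ(13) = 13 − 1 = 12.
φ(17) = 17 − 1 = 16.
φ(43) = 43 − 1 = 42.
Multiply: 10 · 12 · 16 · 42 = 80640.

80640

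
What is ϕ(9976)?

4704

9976 = 2^3 × 29 × 43.
φ(9976) = 9976 · (1 − 1/2) · (1 − 1/29) · (1 − 1/43)
       = 9976 · 1176/2494 = 4704.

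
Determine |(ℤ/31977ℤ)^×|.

17280

Factor 31977: 31977 = 3**2 * 11 * 17 * 19.
φ(3^2) = 3^1·(3−1) = 3·2 = 6.
φ(11) = 11 − 1 = 10.
φ(17) = 17 − 1 = 16.
φ(19) = 19 − 1 = 18.
Since φ is multiplicative, φ(31977) = 6 · 10 · 16 · 18 = 17280.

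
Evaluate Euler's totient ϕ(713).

713 = 23 · 31.
φ(713) = 713 · (1 − 1/23) · (1 − 1/31)
       = 713 · 660/713 = 660.

660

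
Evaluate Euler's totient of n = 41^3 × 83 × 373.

φ(2133725239) = 2133725239 · (1 − 1/41) · (1 − 1/83) · (1 − 1/373)
       = 2133725239 · 1220160/1269319 = 2051088960.

2051088960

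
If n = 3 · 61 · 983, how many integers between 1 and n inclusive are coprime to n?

φ(179889) = 179889 · (1 − 1/3) · (1 − 1/61) · (1 − 1/983)
       = 179889 · 117840/179889 = 117840.

117840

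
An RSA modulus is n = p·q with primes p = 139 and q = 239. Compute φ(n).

32844

φ(n) = (p − 1)(q − 1) = (139−1)(239−1) = 138·238 = 32844.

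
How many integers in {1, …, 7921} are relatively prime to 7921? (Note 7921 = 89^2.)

7832

φ(7921) = 7921 · (1 − 1/89)
       = 7921 · 88/89 = 7832.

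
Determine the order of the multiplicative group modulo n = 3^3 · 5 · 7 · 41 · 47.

794880

φ(3^3) = 3^2·(3−1) = 9·2 = 18.
φ(5) = 5 − 1 = 4.
φ(7) = 7 − 1 = 6.
φ(41) = 41 − 1 = 40.
φ(47) = 47 − 1 = 46.
Since φ is multiplicative, φ(1821015) = 18 · 4 · 6 · 40 · 46 = 794880.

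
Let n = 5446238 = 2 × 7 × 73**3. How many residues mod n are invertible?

2302128

φ(5446238) = 5446238 · (1 − 1/2) · (1 − 1/7) · (1 − 1/73)
       = 5446238 · 432/1022 = 2302128.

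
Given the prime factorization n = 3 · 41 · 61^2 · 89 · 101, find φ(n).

φ(4114112487) = 4114112487 · (1 − 1/3) · (1 − 1/41) · (1 − 1/61) · (1 − 1/89) · (1 − 1/101)
       = 4114112487 · 42240000/67444467 = 2576640000.

2576640000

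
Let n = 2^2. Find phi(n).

φ(4) = 4 · (1 − 1/2)
       = 4 · 1/2 = 2.

2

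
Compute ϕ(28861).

First factor: 28861 = 7^2 · 19 · 31.
φ(7^2) = 7^2 − 7^1 = 49 − 7 = 42.
φ(19) = 19 − 1 = 18.
φ(31) = 31 − 1 = 30.
Since φ is multiplicative, φ(28861) = 42 · 18 · 30 = 22680.

22680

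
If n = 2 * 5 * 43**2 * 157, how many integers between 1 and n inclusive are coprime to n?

φ(2902930) = 2902930 · (1 − 1/2) · (1 − 1/5) · (1 − 1/43) · (1 − 1/157)
       = 2902930 · 26208/67510 = 1126944.

1126944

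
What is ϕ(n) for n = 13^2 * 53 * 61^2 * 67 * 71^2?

9738887558400

φ(11256768749759) = 11256768749759 · (1 − 1/13) · (1 − 1/53) · (1 − 1/61) · (1 − 1/67) · (1 − 1/71)
       = 11256768749759 · 172972800/199931953 = 9738887558400.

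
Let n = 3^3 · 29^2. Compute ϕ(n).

14616

φ(3^3) = 3^3 − 3^2 = 27 − 9 = 18.
φ(29^2) = 29^2 − 29^1 = 841 − 29 = 812.
Since φ is multiplicative, φ(22707) = 18 · 812 = 14616.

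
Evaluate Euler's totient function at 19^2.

φ(19^2) = 19^1·(19−1) = 19·18 = 342.

342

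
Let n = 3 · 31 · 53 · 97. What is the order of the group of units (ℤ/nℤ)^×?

299520

φ(3) = 3 − 1 = 2.
φ(31) = 31 − 1 = 30.
φ(53) = 53 − 1 = 52.
φ(97) = 97 − 1 = 96.
Since φ is multiplicative, φ(478113) = 2 · 30 · 52 · 96 = 299520.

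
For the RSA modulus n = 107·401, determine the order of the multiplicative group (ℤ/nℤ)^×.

42400

φ(pq) = (p−1)(q−1) = 106 · 400 = 42400.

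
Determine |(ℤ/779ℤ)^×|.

720

779 = 19 · 41.
φ(19) = 19 − 1 = 18.
φ(41) = 41 − 1 = 40.
Multiply: 18 · 40 = 720.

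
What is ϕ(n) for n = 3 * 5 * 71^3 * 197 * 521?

287716083200

φ(3) = 3 − 1 = 2.
φ(5) = 5 − 1 = 4.
φ(71^3) = 71^2·(71−1) = 5041·70 = 352870.
φ(197) = 197 − 1 = 196.
φ(521) = 521 − 1 = 520.
Multiply: 2 · 4 · 352870 · 196 · 520 = 287716083200.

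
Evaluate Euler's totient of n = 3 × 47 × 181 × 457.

7551360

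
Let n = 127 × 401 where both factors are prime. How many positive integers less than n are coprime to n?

φ(50927) = 50927 · (1 − 1/127) · (1 − 1/401)
       = 50927 · 50400/50927 = 50400.

50400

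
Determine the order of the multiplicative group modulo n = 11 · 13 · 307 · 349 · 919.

11730718080

φ(11) = 11 − 1 = 10.
φ(13) = 13 − 1 = 12.
φ(307) = 307 − 1 = 306.
φ(349) = 349 − 1 = 348.
φ(919) = 919 − 1 = 918.
Multiply: 10 · 12 · 306 · 348 · 918 = 11730718080.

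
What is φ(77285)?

77285 = 5 × 13 × 29 × 41.
φ(77285) = 77285 · (1 − 1/5) · (1 − 1/13) · (1 − 1/29) · (1 − 1/41)
       = 77285 · 53760/77285 = 53760.

53760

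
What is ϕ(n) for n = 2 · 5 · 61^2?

φ(37210) = 37210 · (1 − 1/2) · (1 − 1/5) · (1 − 1/61)
       = 37210 · 240/610 = 14640.

14640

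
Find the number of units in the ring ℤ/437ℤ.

396

Prime factorization: 437 = 19 · 23.
φ(437) = 437 · (1 − 1/19) · (1 − 1/23)
       = 437 · 396/437 = 396.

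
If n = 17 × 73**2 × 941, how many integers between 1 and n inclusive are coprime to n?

79050240

φ(85248013) = 85248013 · (1 − 1/17) · (1 − 1/73) · (1 − 1/941)
       = 85248013 · 1082880/1167781 = 79050240.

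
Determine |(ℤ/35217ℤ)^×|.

35217 = 3^2 · 7 · 13 · 43.
φ(3^2) = 3^1·(3−1) = 3·2 = 6.
φ(7) = 7 − 1 = 6.
φ(13) = 13 − 1 = 12.
φ(43) = 43 − 1 = 42.
φ(35217) = 6 × 6 × 12 × 42 = 18144.

18144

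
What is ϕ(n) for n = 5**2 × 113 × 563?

φ(5^2) = 5^1·(5−1) = 5·4 = 20.
φ(113) = 113 − 1 = 112.
φ(563) = 563 − 1 = 562.
Multiply: 20 · 112 · 562 = 1258880.

1258880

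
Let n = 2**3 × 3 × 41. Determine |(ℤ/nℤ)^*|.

φ(984) = 984 · (1 − 1/2) · (1 − 1/3) · (1 − 1/41)
       = 984 · 80/246 = 320.

320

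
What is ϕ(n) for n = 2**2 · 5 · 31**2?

φ(2^2) = 2^1·(2−1) = 2·1 = 2.
φ(5) = 5 − 1 = 4.
φ(31^2) = 31^1·(31−1) = 31·30 = 930.
φ(19220) = 2 × 4 × 930 = 7440.

7440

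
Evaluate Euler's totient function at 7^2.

φ(7^2) = 7^1·(7−1) = 7·6 = 42.

42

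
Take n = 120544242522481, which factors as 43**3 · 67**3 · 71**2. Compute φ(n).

114349990071240

φ(120544242522481) = 120544242522481 · (1 − 1/43) · (1 − 1/67) · (1 − 1/71)
       = 120544242522481 · 194040/204551 = 114349990071240.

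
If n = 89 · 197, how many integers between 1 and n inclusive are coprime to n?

φ(89) = 89 − 1 = 88.
φ(197) = 197 − 1 = 196.
φ(17533) = 88 × 196 = 17248.

17248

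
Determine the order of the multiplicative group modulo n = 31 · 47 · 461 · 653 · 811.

335250576000

φ(31) = 31 − 1 = 30.
φ(47) = 47 − 1 = 46.
φ(461) = 461 − 1 = 460.
φ(653) = 653 − 1 = 652.
φ(811) = 811 − 1 = 810.
Since φ is multiplicative, φ(355708720691) = 30 · 46 · 460 · 652 · 810 = 335250576000.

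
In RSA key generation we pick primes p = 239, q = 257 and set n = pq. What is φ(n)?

60928

φ(pq) = (p−1)(q−1) = 238 · 256 = 60928.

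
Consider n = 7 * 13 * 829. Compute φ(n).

59616

φ(7) = 7 − 1 = 6.
φ(13) = 13 − 1 = 12.
φ(829) = 829 − 1 = 828.
Multiply: 6 · 12 · 828 = 59616.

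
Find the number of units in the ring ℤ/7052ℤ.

7052 = 2**2 × 41 × 43.
φ(2^2) = 2^2 − 2^1 = 4 − 2 = 2.
φ(41) = 41 − 1 = 40.
φ(43) = 43 − 1 = 42.
Multiply: 2 · 40 · 42 = 3360.

3360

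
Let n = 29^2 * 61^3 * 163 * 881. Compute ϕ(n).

25844291827200

φ(27412523288663) = 27412523288663 · (1 − 1/29) · (1 − 1/61) · (1 − 1/163) · (1 − 1/881)
       = 27412523288663 · 239500800/254033707 = 25844291827200.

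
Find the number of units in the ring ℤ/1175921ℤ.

First factor: 1175921 = 23 · 29 · 41 · 43.
φ(23) = 23 − 1 = 22.
φ(29) = 29 − 1 = 28.
φ(41) = 41 − 1 = 40.
φ(43) = 43 − 1 = 42.
φ(1175921) = 22 × 28 × 40 × 42 = 1034880.

1034880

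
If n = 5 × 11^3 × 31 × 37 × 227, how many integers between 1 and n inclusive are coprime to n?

φ(1732755695) = 1732755695 · (1 − 1/5) · (1 − 1/11) · (1 − 1/31) · (1 − 1/37) · (1 − 1/227)
       = 1732755695 · 9763200/14320295 = 1181347200.

1181347200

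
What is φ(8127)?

4536

Factor 8127: 8127 = 3^3 · 7 · 43.
φ(3^3) = 3^3 − 3^2 = 27 − 9 = 18.
φ(7) = 7 − 1 = 6.
φ(43) = 43 − 1 = 42.
Since φ is multiplicative, φ(8127) = 18 · 6 · 42 = 4536.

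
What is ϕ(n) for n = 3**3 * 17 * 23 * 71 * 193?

85155840

φ(3^3) = 3^2·(3−1) = 9·2 = 18.
φ(17) = 17 − 1 = 16.
φ(23) = 23 − 1 = 22.
φ(71) = 71 − 1 = 70.
φ(193) = 193 − 1 = 192.
Since φ is multiplicative, φ(144662571) = 18 · 16 · 22 · 70 · 192 = 85155840.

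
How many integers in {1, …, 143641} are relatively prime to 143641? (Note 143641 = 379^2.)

143262

φ(143641) = 143641 · (1 − 1/379)
       = 143641 · 378/379 = 143262.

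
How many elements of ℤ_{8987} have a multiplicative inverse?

7560

8987 = 11 · 19 · 43.
φ(8987) = 8987 · (1 − 1/11) · (1 − 1/19) · (1 − 1/43)
       = 8987 · 7560/8987 = 7560.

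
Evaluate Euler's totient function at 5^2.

φ(5^2) = 5^2 − 5^1 = 25 − 5 = 20.

20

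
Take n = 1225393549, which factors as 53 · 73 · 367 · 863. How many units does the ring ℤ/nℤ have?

1181202048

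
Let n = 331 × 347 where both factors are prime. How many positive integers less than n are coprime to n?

φ(n) = (p − 1)(q − 1) = (331−1)(347−1) = 330·346 = 114180.

114180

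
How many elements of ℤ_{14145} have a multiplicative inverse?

Prime factorization: 14145 = 3 · 5 · 23 · 41.
φ(3) = 3 − 1 = 2.
φ(5) = 5 − 1 = 4.
φ(23) = 23 − 1 = 22.
φ(41) = 41 − 1 = 40.
φ(14145) = 2 × 4 × 22 × 40 = 7040.

7040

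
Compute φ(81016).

34560

Factor 81016: 81016 = 2**3 × 13 × 19 × 41.
φ(81016) = 81016 · (1 − 1/2) · (1 − 1/13) · (1 − 1/19) · (1 − 1/41)
       = 81016 · 8640/20254 = 34560.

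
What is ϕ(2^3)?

4

φ(2^3) = 2^2·(2−1) = 4·1 = 4.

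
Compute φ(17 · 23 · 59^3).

71068096

φ(17) = 17 − 1 = 16.
φ(23) = 23 − 1 = 22.
φ(59^3) = 59^2·(59−1) = 3481·58 = 201898.
Multiply: 16 · 22 · 201898 = 71068096.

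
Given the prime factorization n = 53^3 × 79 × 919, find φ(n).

10459053072

φ(10808619077) = 10808619077 · (1 − 1/53) · (1 − 1/79) · (1 − 1/919)
       = 10808619077 · 3723408/3847853 = 10459053072.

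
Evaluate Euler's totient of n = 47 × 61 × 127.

φ(364109) = 364109 · (1 − 1/47) · (1 − 1/61) · (1 − 1/127)
       = 364109 · 347760/364109 = 347760.

347760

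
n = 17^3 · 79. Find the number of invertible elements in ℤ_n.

360672

φ(17^3) = 17^2·(17−1) = 289·16 = 4624.
φ(79) = 79 − 1 = 78.
φ(388127) = 4624 × 78 = 360672.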